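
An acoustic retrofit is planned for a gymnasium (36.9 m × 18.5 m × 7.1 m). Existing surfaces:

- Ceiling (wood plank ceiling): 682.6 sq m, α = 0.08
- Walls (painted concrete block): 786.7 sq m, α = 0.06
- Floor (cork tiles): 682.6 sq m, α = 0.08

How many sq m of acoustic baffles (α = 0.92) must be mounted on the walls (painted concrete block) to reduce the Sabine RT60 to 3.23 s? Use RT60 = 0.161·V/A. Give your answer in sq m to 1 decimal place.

99.0

A₁ = Σ Sᵢαᵢ = 682.6·0.08 + 786.7·0.06 + 682.6·0.08 = 156.418 sabins.
V = 4846.815 m³. Target absorption A₂ = 0.161 × 4846.815 / 3.23 = 241.590 sabins.
Absorption to add: 241.590 − 156.418 = 85.172 sabins.
Net gain per sq m: Δα = 0.92 − 0.06 = 0.86.
Panel area = 85.172 / 0.86 = 99.0 sq m.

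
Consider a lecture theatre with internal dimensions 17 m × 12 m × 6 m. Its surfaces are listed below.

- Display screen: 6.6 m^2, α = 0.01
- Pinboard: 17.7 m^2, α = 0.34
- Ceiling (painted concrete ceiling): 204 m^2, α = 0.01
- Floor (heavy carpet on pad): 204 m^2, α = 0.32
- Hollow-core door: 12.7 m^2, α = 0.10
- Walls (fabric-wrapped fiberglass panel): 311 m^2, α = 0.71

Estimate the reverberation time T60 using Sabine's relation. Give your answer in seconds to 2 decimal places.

0.67 seconds

Summing Sᵢαᵢ: 0.066 + 6.018 + 2.040 + 65.280 + 1.270 + 220.810 → A = 295.484 sabins.
Room volume: 1224 m³.
T = 0.161 V/A = 0.161·1224/295.484 = 0.67 s.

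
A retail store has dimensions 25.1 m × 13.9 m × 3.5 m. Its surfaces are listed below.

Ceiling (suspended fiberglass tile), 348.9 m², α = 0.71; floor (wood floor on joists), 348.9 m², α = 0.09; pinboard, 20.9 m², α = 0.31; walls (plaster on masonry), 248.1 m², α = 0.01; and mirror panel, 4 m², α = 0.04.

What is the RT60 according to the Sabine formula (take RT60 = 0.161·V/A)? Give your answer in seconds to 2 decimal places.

0.68 seconds

Total absorption A = 348.9×0.71 + 348.9×0.09 + 20.9×0.31 + 248.1×0.01 + 4×0.04
  = 247.719 + 31.401 + 6.479 + 2.481 + 0.160 = 288.240 m² sabins.
Room volume: 1221.115 m³.
RT60 = 0.161 · V / A = 0.161 × 1221.115 / 288.240 = 0.68 s.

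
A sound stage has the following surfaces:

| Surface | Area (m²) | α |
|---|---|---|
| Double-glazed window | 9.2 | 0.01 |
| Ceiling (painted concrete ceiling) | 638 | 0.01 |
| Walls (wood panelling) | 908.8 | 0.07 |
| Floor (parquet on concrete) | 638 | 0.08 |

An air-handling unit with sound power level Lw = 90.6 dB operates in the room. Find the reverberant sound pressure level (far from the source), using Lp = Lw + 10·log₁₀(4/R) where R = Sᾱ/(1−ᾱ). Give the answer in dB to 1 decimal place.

Σ(Sᵢαᵢ) = 9.2×0.01 + 638×0.01 + 908.8×0.07 + 638×0.08 = 121.128; total area S = 2194.0 m².
ᾱ = 0.0552, so room constant R = A/(1−ᾱ) = 128.205 m².
Lp = Lw + 10 log₁₀(4/R) = 90.6 -15.06 = 75.5 dB.

75.5 dB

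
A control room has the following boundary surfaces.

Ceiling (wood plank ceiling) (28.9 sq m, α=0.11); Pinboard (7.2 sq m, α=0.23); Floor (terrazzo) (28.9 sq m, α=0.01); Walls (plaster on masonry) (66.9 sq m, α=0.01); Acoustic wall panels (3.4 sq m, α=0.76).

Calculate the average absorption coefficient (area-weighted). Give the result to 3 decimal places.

S = Σ Sᵢ = 28.9 + 7.2 + 28.9 + 66.9 + 3.4 = 135.3 sq m.
Weighted sum Σ Sα = 8.377.
ᾱ = A/S = 0.062.

0.062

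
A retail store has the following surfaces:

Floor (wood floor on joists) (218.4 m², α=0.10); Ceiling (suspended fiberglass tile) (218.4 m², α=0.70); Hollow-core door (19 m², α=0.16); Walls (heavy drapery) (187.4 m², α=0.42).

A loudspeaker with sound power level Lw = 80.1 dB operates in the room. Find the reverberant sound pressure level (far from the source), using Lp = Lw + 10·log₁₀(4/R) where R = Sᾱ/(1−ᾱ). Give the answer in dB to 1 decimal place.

59.8 dB

A = 256.468 sabins; S = 643.2 m².
ᾱ = 0.3987, so room constant R = A/(1−ᾱ) = 426.523 m².
Lp = 80.1 + 10·log₁₀(4/426.523) = 80.1 + (-20.28) = 59.8 dB.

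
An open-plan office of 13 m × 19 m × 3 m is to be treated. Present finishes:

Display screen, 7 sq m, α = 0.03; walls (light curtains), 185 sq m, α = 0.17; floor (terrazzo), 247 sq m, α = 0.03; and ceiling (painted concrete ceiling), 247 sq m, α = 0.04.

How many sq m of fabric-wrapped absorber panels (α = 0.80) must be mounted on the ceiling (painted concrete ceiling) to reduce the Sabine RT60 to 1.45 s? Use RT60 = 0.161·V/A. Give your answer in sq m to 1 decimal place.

Total absorption A₁ = 7*0.03 + 185*0.17 + 247*0.03 + 247*0.04
  = 0.210 + 31.450 + 7.410 + 9.880 = 48.950 sq m sabins.
V = 741 m³. Target absorption A₂ = 0.161 × 741 / 1.45 = 82.277 sabins.
ΔA needed = 82.277 − 48.950 = 33.327 sabins.
Each sq m of panel replacing the ceiling (painted concrete ceiling) adds (0.80 − 0.04) = 0.76 sabins.
Area = ΔA/Δα = 33.327/0.76 = 43.9 sq m.

43.9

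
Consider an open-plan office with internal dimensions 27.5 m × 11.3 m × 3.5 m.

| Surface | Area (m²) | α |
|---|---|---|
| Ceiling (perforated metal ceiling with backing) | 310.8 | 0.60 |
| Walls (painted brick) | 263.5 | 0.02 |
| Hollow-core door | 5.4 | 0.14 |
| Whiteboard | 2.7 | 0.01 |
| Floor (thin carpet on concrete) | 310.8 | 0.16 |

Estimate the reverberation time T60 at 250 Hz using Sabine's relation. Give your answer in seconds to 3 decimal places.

0.723 seconds

A = Σ Sᵢαᵢ = 310.8×0.60 + 263.5×0.02 + 5.4×0.14 + 2.7×0.01 + 310.8×0.16 = 242.261 sabins.
Room volume: 1087.625 m³.
Sabine: RT60 = 0.161 × 1087.625 / 242.261 = 0.723 s.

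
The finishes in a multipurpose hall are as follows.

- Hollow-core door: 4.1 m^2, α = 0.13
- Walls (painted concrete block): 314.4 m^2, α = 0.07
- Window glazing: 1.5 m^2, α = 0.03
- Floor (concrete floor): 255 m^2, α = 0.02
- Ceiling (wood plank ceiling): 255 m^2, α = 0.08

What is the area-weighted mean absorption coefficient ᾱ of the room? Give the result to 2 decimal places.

0.06

Total surface area S = 830.0 m^2.
Weighted sum Σ Sα = 48.086.
ᾱ = 48.086 / 830.0 = 0.06.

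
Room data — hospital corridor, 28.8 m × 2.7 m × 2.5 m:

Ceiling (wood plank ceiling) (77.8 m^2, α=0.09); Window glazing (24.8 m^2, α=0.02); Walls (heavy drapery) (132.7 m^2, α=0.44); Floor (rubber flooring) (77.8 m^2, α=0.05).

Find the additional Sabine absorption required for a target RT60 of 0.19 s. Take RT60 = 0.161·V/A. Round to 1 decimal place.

95.0 sabins

Total absorption A₁ = 77.8×0.09 + 24.8×0.02 + 132.7×0.44 + 77.8×0.05
  = 7.002 + 0.496 + 58.388 + 3.890 = 69.776 m^2 sabins.
Target A₂ = 0.161·194.4/0.19 = 164.728 sabins (V = 194.4 m³).
Additional absorption ΔA = 164.728 − 69.776 = 95.0 sabins.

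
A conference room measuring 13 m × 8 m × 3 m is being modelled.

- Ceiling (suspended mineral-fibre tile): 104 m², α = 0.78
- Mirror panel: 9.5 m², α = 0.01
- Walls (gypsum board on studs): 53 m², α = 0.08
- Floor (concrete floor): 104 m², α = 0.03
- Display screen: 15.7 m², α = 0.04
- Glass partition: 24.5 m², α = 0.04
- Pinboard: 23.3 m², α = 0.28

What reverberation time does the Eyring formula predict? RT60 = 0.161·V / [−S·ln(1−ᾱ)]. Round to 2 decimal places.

Total surface area S = 104 + 9.5 + 53 + 104 + 15.7 + 24.5 + 23.3 = 334.0 m².
Absorption A = 104×0.78 + 9.5×0.01 + 53×0.08 + 104×0.03 + 15.7×0.04 + 24.5×0.04 + 23.3×0.28 = 96.707 sabins.
ᾱ = 96.707 / 334.0 = 0.2895.
Eyring denominator: −S ln(1−ᾱ) = 114.157.
V = 13 × 8 × 3 = 312 m³.
T = 0.161·V/[−S·ln(1−ᾱ)] = 0.161·312/114.157 = 0.44 s.

0.44 s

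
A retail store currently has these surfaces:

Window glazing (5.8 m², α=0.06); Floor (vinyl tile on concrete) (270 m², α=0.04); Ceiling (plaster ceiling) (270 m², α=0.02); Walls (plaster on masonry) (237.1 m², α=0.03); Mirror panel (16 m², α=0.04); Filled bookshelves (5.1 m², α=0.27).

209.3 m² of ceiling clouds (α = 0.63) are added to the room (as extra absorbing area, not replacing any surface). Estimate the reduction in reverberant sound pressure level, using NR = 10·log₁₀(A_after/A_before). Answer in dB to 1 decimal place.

Total absorption A_before = 5.8·0.06 + 270·0.04 + 270·0.02 + 237.1·0.03 + 16·0.04 + 5.1·0.27
  = 0.348 + 10.800 + 5.400 + 7.113 + 0.640 + 1.377 = 25.678 m² sabins.
Treatment contributes 209.3·0.63 = 131.859 sabins.
New total A_after = 157.537 sabins.
NR = 10·log₁₀(157.537/25.678) = 7.9 dB.

7.9 dB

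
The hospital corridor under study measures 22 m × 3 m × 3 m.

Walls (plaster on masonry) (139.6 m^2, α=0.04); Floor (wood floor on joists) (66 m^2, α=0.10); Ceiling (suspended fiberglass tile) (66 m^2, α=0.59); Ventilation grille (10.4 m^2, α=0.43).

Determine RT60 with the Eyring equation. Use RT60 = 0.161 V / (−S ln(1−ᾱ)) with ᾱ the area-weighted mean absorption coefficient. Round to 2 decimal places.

0.51 sec

S = Σ Sᵢ = 282.0 m^2.
Absorption A = 139.6×0.04 + 66×0.10 + 66×0.59 + 10.4×0.43 = 55.596 sabins.
ᾱ = 55.596 / 282.0 = 0.1971.
−S·ln(1−ᾱ) = −282.0 × ln(1 − 0.1971) = 61.906.
V = 22 × 3 × 3 = 198 m³.
RT60 = 0.161 × 198 / 61.906 = 0.51 s.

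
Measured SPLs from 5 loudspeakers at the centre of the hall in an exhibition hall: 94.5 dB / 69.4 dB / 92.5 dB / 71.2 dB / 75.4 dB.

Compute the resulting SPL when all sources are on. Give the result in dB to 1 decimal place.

Σ 10^(Lᵢ/10) = 4.653e+09.
Combined level = 10 log₁₀(4.653e+09) = 96.7 dB.

96.7 dB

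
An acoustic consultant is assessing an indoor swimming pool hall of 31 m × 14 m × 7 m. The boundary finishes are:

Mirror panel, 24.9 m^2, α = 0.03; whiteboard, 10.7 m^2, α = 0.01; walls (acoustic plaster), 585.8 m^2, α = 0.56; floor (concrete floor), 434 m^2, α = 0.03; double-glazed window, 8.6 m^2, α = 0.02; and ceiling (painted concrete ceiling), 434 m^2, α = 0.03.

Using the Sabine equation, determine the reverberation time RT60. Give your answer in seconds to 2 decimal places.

Equivalent absorption area: A = 24.9×0.03 + 10.7×0.01 + 585.8×0.56 + 434×0.03 + 8.6×0.02 + 434×0.03 = 355.114 m^2.
Room volume: 3038 m³.
T = 0.161 V/A = 0.161·3038/355.114 = 1.38 s.

1.38 s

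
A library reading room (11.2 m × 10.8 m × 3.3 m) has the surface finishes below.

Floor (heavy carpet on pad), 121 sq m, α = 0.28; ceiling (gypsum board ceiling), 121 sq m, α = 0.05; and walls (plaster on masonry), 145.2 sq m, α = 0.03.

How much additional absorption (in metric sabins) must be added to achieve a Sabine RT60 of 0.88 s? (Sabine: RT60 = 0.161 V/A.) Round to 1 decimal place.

Equivalent absorption area: A₁ = 121·0.28 + 121·0.05 + 145.2·0.03 = 44.286 sq m.
V = 399.168 m³. Required absorption A₂ = 0.161 × 399.168 / 0.88 = 73.030 sabins.
Shortfall: 73.030 − 44.286 = 28.7 sabins.

28.7 sabins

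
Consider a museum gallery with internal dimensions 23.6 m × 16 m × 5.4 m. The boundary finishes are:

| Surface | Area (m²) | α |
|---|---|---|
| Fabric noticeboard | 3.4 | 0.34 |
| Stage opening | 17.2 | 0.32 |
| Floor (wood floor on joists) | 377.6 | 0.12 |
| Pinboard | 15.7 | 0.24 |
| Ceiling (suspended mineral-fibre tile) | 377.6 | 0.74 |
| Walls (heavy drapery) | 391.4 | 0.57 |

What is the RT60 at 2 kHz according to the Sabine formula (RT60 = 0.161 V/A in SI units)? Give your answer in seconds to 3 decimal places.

0.588 sec

A = Σ Sᵢαᵢ = 3.4×0.34 + 17.2×0.32 + 377.6×0.12 + 15.7×0.24 + 377.6×0.74 + 391.4×0.57 = 558.262 sabins.
Volume V = 23.6 × 16 × 5.4 = 2039.04 m³.
T = 0.161 V/A = 0.161·2039.04/558.262 = 0.588 s.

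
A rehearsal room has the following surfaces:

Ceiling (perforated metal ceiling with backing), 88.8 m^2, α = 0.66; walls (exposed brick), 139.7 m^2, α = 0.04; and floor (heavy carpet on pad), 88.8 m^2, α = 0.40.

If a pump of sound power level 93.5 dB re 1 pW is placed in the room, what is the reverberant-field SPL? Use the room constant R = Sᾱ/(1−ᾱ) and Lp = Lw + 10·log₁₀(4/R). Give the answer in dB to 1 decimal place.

A = 99.716 sabins; S = 317.3 m^2.
ᾱ = 99.716/317.3 = 0.3143; R = Sᾱ/(1−ᾱ) = 99.716/(1−0.3143) = 145.422 m^2.
Lp = 93.5 + 10·log₁₀(4/145.422) = 93.5 + (-15.61) = 77.9 dB.

77.9 dB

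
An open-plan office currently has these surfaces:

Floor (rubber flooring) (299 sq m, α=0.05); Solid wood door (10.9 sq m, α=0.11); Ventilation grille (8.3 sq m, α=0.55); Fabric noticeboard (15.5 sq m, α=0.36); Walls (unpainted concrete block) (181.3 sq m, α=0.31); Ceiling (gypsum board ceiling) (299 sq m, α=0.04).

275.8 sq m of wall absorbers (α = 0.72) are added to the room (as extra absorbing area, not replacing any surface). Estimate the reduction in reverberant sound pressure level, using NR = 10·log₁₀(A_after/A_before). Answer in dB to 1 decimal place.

4.9 dB

Equivalent absorption area: A_before = 299·0.05 + 10.9·0.11 + 8.3·0.55 + 15.5·0.36 + 181.3·0.31 + 299·0.04 = 94.457 sq m.
Treatment contributes 275.8·0.72 = 198.576 sabins.
A_after = 94.457 + 198.576 = 293.033 sabins.
Reduction = 10 log₁₀(A_after/A_before) = 10 log₁₀(3.1023) = 4.9 dB.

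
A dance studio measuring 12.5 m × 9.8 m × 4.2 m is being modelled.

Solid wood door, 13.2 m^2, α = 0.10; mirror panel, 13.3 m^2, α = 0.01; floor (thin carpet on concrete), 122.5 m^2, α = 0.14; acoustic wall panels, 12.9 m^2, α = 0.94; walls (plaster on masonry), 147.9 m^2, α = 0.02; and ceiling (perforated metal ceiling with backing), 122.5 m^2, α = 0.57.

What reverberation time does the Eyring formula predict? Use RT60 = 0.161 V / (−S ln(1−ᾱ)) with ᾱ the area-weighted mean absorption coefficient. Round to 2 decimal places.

0.70 s

Total surface area S = 13.2 + 13.3 + 122.5 + 12.9 + 147.9 + 122.5 = 432.3 m^2.
Σ(Sᵢαᵢ) = 13.2×0.10 + 13.3×0.01 + 122.5×0.14 + 12.9×0.94 + 147.9×0.02 + 122.5×0.57 = 103.512.
Mean coefficient ᾱ = A/S = 0.2394.
Eyring denominator: −S ln(1−ᾱ) = 118.298.
V = 12.5 × 9.8 × 4.2 = 514.5 m³.
T = 0.161·V/[−S·ln(1−ᾱ)] = 0.161·514.5/118.298 = 0.70 s.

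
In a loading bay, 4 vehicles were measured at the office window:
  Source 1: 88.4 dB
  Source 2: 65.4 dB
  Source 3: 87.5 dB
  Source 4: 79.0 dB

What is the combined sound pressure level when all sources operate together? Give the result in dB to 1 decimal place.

Sum in the linear (power) domain: Σ 10^(Lᵢ/10) = 10^(88.4/10) + 10^(65.4/10) + 10^(87.5/10) + 10^(79.0/10) = 1.337e+09.
L_total = 10·log₁₀(1.337e+09) = 91.3 dB.

91.3 dB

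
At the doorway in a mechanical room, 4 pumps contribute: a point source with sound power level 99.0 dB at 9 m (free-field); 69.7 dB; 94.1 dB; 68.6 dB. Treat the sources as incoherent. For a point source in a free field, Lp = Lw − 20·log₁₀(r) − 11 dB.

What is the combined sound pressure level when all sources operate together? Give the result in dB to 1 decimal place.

Source at 9 m: Lp = 99.0 − 20·log₁₀(9) − 11 = 68.9 dB.
Converting to relative power and adding: 10^(68.9/10) + 10^(69.7/10) + 10^(94.1/10) + 10^(68.6/10) = 2.595e+09.
Combined level = 10 log₁₀(2.595e+09) = 94.1 dB.

94.1 dB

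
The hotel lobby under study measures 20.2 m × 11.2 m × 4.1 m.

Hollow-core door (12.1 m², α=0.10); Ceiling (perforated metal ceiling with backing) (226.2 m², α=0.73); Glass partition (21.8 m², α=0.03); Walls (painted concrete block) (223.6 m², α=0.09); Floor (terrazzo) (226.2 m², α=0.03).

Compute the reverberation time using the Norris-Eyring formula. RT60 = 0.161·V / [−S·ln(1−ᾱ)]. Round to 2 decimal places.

0.66 s

Total surface area S = 12.1 + 226.2 + 21.8 + 223.6 + 226.2 = 709.9 m².
Absorption A = 12.1×0.10 + 226.2×0.73 + 21.8×0.03 + 223.6×0.09 + 226.2×0.03 = 193.900 sabins.
Mean coefficient ᾱ = A/S = 0.2731.
Eyring denominator: −S ln(1−ᾱ) = 226.434.
V = 20.2 × 11.2 × 4.1 = 927.584 m³.
T = 0.161·V/[−S·ln(1−ᾱ)] = 0.161·927.584/226.434 = 0.66 s.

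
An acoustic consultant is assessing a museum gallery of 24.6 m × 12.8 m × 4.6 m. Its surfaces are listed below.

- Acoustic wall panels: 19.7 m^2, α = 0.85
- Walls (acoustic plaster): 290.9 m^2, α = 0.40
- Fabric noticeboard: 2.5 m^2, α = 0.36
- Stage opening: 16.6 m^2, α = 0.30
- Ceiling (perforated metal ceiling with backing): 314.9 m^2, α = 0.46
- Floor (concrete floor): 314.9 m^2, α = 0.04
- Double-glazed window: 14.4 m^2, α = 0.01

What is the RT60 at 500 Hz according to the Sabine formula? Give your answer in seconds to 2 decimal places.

0.79 sec

Summing Sᵢαᵢ: 16.745 + 116.360 + 0.900 + 4.980 + 144.854 + 12.596 + 0.144 → A = 296.579 sabins.
Room volume: 1448.448 m³.
Sabine: RT60 = 0.161 × 1448.448 / 296.579 = 0.79 s.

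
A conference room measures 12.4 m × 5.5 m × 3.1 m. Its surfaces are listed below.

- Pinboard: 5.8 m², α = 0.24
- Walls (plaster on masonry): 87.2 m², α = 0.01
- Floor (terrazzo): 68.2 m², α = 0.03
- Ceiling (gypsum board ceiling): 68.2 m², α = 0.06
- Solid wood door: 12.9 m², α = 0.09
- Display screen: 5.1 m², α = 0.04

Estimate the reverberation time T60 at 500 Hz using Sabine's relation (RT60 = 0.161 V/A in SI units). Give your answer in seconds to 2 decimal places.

3.49 s

Equivalent absorption area: A = 5.8×0.24 + 87.2×0.01 + 68.2×0.03 + 68.2×0.06 + 12.9×0.09 + 5.1×0.04 = 9.767 m².
V = 12.4·5.5·3.1 = 211.42 m³.
RT60 = 0.161 · V / A = 0.161 × 211.42 / 9.767 = 3.49 s.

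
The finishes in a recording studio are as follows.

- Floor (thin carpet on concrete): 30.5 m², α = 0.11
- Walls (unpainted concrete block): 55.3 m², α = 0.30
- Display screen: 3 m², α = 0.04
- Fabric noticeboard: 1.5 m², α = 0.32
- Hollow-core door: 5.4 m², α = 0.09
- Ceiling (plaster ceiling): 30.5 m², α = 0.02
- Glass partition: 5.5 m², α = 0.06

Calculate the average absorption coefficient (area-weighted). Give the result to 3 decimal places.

Total surface area S = 131.7 m².
Σ(Sᵢαᵢ) = 30.5×0.11 + 55.3×0.30 + 3×0.04 + 1.5×0.32 + 5.4×0.09 + 30.5×0.02 + 5.5×0.06 = 21.971.
ᾱ = 21.971 / 131.7 = 0.167.

0.167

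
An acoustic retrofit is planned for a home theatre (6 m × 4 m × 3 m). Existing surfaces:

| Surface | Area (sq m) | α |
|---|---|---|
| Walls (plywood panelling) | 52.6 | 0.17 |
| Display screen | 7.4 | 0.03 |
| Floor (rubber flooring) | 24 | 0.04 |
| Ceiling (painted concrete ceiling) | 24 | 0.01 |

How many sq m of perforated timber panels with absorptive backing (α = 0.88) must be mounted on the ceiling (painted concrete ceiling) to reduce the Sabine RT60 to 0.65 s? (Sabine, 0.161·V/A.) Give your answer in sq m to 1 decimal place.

Summing Sᵢαᵢ: 8.942 + 0.222 + 0.960 + 0.240 → A₁ = 10.364 sabins.
Required A₂ = 0.161·72/0.65 = 17.834 sabins.
Absorption to add: 17.834 − 10.364 = 7.470 sabins.
Each sq m of panel replacing the ceiling (painted concrete ceiling) adds (0.88 − 0.01) = 0.87 sabins.
Area = ΔA/Δα = 7.470/0.87 = 8.6 sq m.

8.6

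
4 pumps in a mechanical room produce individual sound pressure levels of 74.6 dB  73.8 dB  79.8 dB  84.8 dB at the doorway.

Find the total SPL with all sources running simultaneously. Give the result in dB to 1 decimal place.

Converting to relative power and adding: 10^(74.6/10) + 10^(73.8/10) + 10^(79.8/10) + 10^(84.8/10) = 4.503e+08.
L_total = 10·log₁₀(4.503e+08) = 86.5 dB.

86.5 dB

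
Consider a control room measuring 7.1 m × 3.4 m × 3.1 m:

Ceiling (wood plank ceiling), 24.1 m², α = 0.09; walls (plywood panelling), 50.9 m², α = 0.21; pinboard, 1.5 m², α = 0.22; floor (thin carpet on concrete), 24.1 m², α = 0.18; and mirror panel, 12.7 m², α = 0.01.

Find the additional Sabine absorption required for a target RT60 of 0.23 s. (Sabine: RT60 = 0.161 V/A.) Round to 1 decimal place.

Equivalent absorption area: A₁ = 24.1×0.09 + 50.9×0.21 + 1.5×0.22 + 24.1×0.18 + 12.7×0.01 = 17.653 m².
For T = 0.23 s, need A₂ = 0.161·V/T = 0.161·74.834/0.23 = 52.384 sabins.
Shortfall: 52.384 − 17.653 = 34.7 sabins.

34.7 sabins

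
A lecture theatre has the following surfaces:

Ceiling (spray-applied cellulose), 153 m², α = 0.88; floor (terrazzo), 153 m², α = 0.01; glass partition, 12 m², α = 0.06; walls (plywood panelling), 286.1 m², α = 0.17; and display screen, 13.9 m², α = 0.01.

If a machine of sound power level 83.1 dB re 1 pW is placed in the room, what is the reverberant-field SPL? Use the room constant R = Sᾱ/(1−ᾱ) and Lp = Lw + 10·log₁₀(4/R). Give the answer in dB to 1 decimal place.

A = 185.666 sabins; S = 618.0 m².
ᾱ = 185.666/618.0 = 0.3004; R = Sᾱ/(1−ᾱ) = 185.666/(1−0.3004) = 265.389 m².
Lp = Lw + 10 log₁₀(4/R) = 83.1 -18.22 = 64.9 dB.

64.9 dB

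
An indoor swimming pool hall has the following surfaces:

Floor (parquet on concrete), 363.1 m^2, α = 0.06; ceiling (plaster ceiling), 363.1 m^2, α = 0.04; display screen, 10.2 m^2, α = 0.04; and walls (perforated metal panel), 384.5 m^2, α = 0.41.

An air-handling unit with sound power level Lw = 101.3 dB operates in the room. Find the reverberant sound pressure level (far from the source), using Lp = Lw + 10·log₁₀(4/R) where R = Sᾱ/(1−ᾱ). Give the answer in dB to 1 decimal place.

83.6 dB

Σ(Sᵢαᵢ) = 363.1×0.06 + 363.1×0.04 + 10.2×0.04 + 384.5×0.41 = 194.363; total area S = 1120.9 m^2.
ᾱ = 194.363/1120.9 = 0.1734; R = Sᾱ/(1−ᾱ) = 194.363/(1−0.1734) = 235.135 m^2.
Lp = Lw + 10 log₁₀(4/R) = 101.3 -17.69 = 83.6 dB.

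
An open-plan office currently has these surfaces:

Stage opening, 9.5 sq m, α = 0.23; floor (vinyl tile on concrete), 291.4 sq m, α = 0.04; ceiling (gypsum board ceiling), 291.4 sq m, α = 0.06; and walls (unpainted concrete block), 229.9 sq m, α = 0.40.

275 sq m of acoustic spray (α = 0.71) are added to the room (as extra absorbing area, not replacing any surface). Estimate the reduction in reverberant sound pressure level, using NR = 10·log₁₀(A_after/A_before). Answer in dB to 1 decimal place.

4.1 dB

Total absorption A_before = 9.5×0.23 + 291.4×0.04 + 291.4×0.06 + 229.9×0.40
  = 2.185 + 11.656 + 17.484 + 91.960 = 123.285 sq m sabins.
Added absorption = 275 × 0.71 = 195.250 sabins.
A_after = 123.285 + 195.250 = 318.535 sabins.
Reduction = 10 log₁₀(A_after/A_before) = 10 log₁₀(2.5837) = 4.1 dB.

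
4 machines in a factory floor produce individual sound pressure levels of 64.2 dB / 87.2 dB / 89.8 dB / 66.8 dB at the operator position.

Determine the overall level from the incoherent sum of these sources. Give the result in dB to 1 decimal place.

91.7 dB

Σ 10^(Lᵢ/10) = 1.487e+09.
Back to dB: 10·log₁₀ Σ = 91.7 dB.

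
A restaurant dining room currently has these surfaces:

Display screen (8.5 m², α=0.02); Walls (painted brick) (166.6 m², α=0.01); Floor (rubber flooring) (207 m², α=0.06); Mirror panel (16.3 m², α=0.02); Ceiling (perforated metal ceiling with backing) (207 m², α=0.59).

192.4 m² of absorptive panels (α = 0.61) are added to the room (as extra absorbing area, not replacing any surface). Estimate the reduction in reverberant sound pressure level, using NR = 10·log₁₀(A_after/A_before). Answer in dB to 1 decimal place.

Total absorption A_before = 8.5·0.02 + 166.6·0.01 + 207·0.06 + 16.3·0.02 + 207·0.59
  = 0.170 + 1.666 + 12.420 + 0.326 + 122.130 = 136.712 m² sabins.
Treatment contributes 192.4·0.61 = 117.364 sabins.
A_after = 136.712 + 117.364 = 254.076 sabins.
Reduction = 10 log₁₀(A_after/A_before) = 10 log₁₀(1.8585) = 2.7 dB.

2.7 dB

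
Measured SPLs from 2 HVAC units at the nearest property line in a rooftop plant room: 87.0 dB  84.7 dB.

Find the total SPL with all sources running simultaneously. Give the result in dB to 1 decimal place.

Converting to relative power and adding: 10^(87.0/10) + 10^(84.7/10) = 7.963e+08.
Back to dB: 10·log₁₀ Σ = 89.0 dB.

89.0 dB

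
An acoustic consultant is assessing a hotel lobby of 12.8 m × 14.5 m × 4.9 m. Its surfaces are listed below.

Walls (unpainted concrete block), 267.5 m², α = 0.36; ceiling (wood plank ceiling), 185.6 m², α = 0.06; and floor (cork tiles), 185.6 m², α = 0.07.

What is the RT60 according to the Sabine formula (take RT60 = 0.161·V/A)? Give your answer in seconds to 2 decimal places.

1.22 sec

Equivalent absorption area: A = 267.5*0.36 + 185.6*0.06 + 185.6*0.07 = 120.428 m².
Room volume: 909.44 m³.
RT60 = 0.161 · V / A = 0.161 × 909.44 / 120.428 = 1.22 s.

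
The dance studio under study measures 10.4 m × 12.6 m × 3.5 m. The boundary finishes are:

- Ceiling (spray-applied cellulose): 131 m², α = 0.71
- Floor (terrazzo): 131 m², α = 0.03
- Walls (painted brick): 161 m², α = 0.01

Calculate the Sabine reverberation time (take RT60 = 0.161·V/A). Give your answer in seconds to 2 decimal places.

0.75 s

A = Σ Sᵢαᵢ = 131·0.71 + 131·0.03 + 161·0.01 = 98.550 sabins.
Room volume: 458.64 m³.
T = 0.161 V/A = 0.161·458.64/98.550 = 0.75 s.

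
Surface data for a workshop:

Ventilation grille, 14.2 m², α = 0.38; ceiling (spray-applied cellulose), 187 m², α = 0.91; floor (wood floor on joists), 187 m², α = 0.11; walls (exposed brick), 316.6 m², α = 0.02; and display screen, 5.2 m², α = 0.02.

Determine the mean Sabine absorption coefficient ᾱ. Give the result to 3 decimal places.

S = Σ Sᵢ = 14.2 + 187 + 187 + 316.6 + 5.2 = 710.0 m².
Weighted sum Σ Sα = 202.572.
ᾱ = 202.572 / 710.0 = 0.285.

0.285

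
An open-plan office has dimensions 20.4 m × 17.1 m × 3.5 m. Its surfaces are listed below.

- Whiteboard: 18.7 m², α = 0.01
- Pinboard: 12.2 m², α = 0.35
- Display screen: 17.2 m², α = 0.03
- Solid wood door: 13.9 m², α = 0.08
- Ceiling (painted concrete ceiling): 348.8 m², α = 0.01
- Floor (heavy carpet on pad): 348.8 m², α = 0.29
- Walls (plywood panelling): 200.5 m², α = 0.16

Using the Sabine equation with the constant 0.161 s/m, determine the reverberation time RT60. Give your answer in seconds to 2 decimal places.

Equivalent absorption area: A = 18.7×0.01 + 12.2×0.35 + 17.2×0.03 + 13.9×0.08 + 348.8×0.01 + 348.8×0.29 + 200.5×0.16 = 142.805 m².
Room volume: 1220.94 m³.
Sabine: RT60 = 0.161 × 1220.94 / 142.805 = 1.38 s.

1.38 sec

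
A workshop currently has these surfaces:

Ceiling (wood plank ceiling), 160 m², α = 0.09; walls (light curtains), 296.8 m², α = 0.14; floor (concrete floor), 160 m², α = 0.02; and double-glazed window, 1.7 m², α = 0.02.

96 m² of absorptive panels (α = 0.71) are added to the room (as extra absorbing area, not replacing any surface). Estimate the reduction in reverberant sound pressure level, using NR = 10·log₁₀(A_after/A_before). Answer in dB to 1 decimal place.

3.3 dB

A_before = Σ Sᵢαᵢ = 160·0.09 + 296.8·0.14 + 160·0.02 + 1.7·0.02 = 59.186 sabins.
Treatment contributes 96·0.71 = 68.160 sabins.
New total A_after = 127.346 sabins.
Reduction = 10 log₁₀(A_after/A_before) = 10 log₁₀(2.1516) = 3.3 dB.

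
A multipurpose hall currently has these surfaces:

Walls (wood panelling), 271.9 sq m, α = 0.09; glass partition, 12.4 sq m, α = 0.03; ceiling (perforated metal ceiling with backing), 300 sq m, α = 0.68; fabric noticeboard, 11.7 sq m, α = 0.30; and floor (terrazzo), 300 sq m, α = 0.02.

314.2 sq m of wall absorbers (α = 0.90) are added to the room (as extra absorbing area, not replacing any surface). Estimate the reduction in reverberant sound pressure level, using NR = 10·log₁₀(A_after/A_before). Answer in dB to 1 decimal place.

Summing Sᵢαᵢ: 24.471 + 0.372 + 204.000 + 3.510 + 6.000 → A_before = 238.353 sabins.
Added absorption = 314.2 × 0.90 = 282.780 sabins.
New total A_after = 521.133 sabins.
NR = 10·log₁₀(521.133/238.353) = 3.4 dB.

3.4 dB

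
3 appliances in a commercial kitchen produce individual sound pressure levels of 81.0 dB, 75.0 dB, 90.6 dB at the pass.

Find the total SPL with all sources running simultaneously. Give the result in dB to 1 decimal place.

91.2 dB

Sum in the linear (power) domain: Σ 10^(Lᵢ/10) = 10^(81.0/10) + 10^(75.0/10) + 10^(90.6/10) = 1.306e+09.
Combined level = 10 log₁₀(1.306e+09) = 91.2 dB.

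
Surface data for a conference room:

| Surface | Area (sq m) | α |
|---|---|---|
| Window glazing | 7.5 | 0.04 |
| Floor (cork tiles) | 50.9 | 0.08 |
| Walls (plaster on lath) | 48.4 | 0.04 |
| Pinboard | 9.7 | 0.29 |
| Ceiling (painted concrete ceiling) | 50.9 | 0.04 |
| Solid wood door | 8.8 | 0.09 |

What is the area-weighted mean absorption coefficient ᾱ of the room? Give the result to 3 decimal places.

0.068

Total surface area S = 176.2 sq m.
A = 7.5·0.04 + 50.9·0.08 + 48.4·0.04 + 9.7·0.29 + 50.9·0.04 + 8.8·0.09 = 11.949 sabins.
ᾱ = A/S = 0.068.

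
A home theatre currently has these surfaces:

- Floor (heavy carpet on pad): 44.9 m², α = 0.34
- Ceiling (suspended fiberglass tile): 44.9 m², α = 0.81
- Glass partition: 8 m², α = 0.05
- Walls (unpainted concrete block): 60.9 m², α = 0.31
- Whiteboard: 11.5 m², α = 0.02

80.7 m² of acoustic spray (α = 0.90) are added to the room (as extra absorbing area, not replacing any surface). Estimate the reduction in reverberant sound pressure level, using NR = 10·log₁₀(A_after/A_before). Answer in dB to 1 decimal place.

3.1 dB

Summing Sᵢαᵢ: 15.266 + 36.369 + 0.400 + 18.879 + 0.230 → A_before = 71.144 sabins.
Treatment contributes 80.7·0.90 = 72.630 sabins.
A_after = 71.144 + 72.630 = 143.774 sabins.
Reduction = 10 log₁₀(A_after/A_before) = 10 log₁₀(2.0209) = 3.1 dB.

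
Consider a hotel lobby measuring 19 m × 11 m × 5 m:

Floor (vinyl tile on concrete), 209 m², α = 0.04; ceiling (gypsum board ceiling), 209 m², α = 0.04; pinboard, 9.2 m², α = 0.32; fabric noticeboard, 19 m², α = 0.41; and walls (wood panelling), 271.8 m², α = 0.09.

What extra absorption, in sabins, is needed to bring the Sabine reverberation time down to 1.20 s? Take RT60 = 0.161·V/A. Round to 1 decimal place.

Equivalent absorption area: A₁ = 209*0.04 + 209*0.04 + 9.2*0.32 + 19*0.41 + 271.8*0.09 = 51.916 m².
Target A₂ = 0.161·1045/1.20 = 140.204 sabins (V = 1045 m³).
Shortfall: 140.204 − 51.916 = 88.3 sabins.

88.3 sabins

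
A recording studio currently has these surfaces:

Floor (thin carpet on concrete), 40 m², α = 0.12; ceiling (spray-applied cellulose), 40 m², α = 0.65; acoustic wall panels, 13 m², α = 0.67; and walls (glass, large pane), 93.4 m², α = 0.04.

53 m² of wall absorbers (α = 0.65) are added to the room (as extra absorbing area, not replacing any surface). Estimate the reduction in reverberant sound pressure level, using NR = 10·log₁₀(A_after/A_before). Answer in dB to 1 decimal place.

Equivalent absorption area: A_before = 40*0.12 + 40*0.65 + 13*0.67 + 93.4*0.04 = 43.246 m².
Added absorption = 53 × 0.65 = 34.450 sabins.
A_after = 43.246 + 34.450 = 77.696 sabins.
Reduction = 10 log₁₀(A_after/A_before) = 10 log₁₀(1.7966) = 2.5 dB.

2.5 dB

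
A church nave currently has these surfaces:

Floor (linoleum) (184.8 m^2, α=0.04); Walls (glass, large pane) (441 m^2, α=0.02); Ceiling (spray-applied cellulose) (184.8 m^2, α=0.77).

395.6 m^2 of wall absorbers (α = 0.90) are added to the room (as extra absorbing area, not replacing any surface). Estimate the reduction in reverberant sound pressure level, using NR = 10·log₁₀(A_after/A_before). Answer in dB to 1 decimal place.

Total absorption A_before = 184.8·0.04 + 441·0.02 + 184.8·0.77
  = 7.392 + 8.820 + 142.296 = 158.508 m^2 sabins.
Treatment contributes 395.6·0.90 = 356.040 sabins.
A_after = 158.508 + 356.040 = 514.548 sabins.
Reduction = 10 log₁₀(A_after/A_before) = 10 log₁₀(3.2462) = 5.1 dB.

5.1 dB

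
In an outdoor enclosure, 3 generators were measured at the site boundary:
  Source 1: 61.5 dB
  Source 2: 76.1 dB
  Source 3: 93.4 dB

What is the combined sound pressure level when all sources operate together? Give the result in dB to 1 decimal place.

93.5 dB

Σ 10^(Lᵢ/10) = 2.23e+09.
Back to dB: 10·log₁₀ Σ = 93.5 dB.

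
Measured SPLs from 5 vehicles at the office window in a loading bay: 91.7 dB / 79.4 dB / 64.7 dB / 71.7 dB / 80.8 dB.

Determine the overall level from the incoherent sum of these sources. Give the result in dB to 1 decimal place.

92.3 dB

Σ 10^(Lᵢ/10) = 1.704e+09.
Combined level = 10 log₁₀(1.704e+09) = 92.3 dB.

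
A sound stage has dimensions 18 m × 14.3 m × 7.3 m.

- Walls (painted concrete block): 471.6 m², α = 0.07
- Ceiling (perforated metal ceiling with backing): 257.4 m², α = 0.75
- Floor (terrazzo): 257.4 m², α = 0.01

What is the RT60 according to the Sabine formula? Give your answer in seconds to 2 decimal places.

1.32 s

Total absorption A = 471.6*0.07 + 257.4*0.75 + 257.4*0.01
  = 33.012 + 193.050 + 2.574 = 228.636 m² sabins.
V = 18·14.3·7.3 = 1879.02 m³.
Sabine: RT60 = 0.161 × 1879.02 / 228.636 = 1.32 s.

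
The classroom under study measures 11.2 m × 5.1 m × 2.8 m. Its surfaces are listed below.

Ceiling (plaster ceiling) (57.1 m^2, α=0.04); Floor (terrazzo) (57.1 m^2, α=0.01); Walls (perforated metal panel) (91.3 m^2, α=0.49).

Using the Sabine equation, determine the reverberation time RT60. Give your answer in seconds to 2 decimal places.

0.54 seconds

Total absorption A = 57.1×0.04 + 57.1×0.01 + 91.3×0.49
  = 2.284 + 0.571 + 44.737 = 47.592 m^2 sabins.
Room volume: 159.936 m³.
T = 0.161 V/A = 0.161·159.936/47.592 = 0.54 s.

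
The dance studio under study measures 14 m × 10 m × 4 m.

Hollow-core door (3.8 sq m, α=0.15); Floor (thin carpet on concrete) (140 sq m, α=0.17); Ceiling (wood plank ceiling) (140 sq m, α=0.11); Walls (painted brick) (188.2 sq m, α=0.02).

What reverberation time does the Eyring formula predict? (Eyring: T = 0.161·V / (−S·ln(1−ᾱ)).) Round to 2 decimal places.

1.97 s

Total surface area S = 3.8 + 140 + 140 + 188.2 = 472.0 sq m.
Σ(Sᵢαᵢ) = 3.8×0.15 + 140×0.17 + 140×0.11 + 188.2×0.02 = 43.534.
Mean coefficient ᾱ = A/S = 0.0922.
Eyring denominator: −S ln(1−ᾱ) = 45.657.
V = 14 × 10 × 4 = 560 m³.
RT60 = 0.161 × 560 / 45.657 = 1.97 s.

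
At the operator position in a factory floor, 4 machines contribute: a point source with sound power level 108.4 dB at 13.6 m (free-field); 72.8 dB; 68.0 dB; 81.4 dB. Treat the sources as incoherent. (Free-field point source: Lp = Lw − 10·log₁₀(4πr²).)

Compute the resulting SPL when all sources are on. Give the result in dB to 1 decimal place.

82.9 dB

Source at 13.6 m: Lp = 108.4 − 10·log₁₀(4π·13.6²) = 108.4 − 10·log₁₀(2324.276) = 74.7 dB.
Sum in the linear (power) domain: Σ 10^(Lᵢ/10) = 10^(74.7/10) + 10^(72.8/10) + 10^(68.0/10) + 10^(81.4/10) = 1.929e+08.
L_total = 10·log₁₀(1.929e+08) = 82.9 dB.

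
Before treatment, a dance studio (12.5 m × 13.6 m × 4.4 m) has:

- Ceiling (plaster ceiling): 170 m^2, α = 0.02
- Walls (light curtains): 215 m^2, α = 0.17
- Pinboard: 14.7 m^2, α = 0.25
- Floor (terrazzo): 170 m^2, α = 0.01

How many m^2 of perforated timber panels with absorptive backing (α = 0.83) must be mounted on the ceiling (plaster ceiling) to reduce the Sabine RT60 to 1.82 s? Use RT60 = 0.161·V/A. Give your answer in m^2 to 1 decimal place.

A₁ = Σ Sᵢαᵢ = 170×0.02 + 215×0.17 + 14.7×0.25 + 170×0.01 = 45.325 sabins.
Required A₂ = 0.161·748/1.82 = 66.169 sabins.
ΔA needed = 66.169 − 45.325 = 20.844 sabins.
Each m^2 of panel replacing the ceiling (plaster ceiling) adds (0.83 − 0.02) = 0.81 sabins.
Area = ΔA/Δα = 20.844/0.81 = 25.7 m^2.

25.7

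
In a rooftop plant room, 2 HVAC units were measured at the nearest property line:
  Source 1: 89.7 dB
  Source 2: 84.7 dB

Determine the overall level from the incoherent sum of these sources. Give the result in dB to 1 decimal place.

90.9 dB

Converting to relative power and adding: 10^(89.7/10) + 10^(84.7/10) = 1.228e+09.
Combined level = 10 log₁₀(1.228e+09) = 90.9 dB.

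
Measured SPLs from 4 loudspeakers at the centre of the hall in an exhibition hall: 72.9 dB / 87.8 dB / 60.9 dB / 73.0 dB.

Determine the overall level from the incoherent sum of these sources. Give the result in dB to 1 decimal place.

Sum in the linear (power) domain: Σ 10^(Lᵢ/10) = 10^(72.9/10) + 10^(87.8/10) + 10^(60.9/10) + 10^(73.0/10) = 6.432e+08.
Combined level = 10 log₁₀(6.432e+08) = 88.1 dB.

88.1 dB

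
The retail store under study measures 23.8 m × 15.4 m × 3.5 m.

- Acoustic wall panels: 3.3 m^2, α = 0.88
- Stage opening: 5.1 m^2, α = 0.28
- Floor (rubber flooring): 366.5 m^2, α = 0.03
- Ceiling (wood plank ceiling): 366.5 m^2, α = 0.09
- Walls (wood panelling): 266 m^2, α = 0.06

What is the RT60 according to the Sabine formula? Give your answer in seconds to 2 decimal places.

3.21 s

Equivalent absorption area: A = 3.3×0.88 + 5.1×0.28 + 366.5×0.03 + 366.5×0.09 + 266×0.06 = 64.272 m^2.
Room volume: 1282.82 m³.
Sabine: RT60 = 0.161 × 1282.82 / 64.272 = 3.21 s.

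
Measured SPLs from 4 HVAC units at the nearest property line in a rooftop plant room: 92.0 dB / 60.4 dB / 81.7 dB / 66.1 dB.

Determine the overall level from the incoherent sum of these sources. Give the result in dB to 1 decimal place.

92.4 dB

Σ 10^(Lᵢ/10) = 1.738e+09.
Back to dB: 10·log₁₀ Σ = 92.4 dB.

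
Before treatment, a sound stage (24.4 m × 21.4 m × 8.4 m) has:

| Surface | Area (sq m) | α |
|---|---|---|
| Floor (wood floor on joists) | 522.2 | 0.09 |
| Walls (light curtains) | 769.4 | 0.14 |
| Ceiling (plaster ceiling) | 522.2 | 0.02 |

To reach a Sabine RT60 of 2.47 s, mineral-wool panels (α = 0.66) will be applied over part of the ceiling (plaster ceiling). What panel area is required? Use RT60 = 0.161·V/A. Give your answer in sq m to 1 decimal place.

Equivalent absorption area: A₁ = 522.2×0.09 + 769.4×0.14 + 522.2×0.02 = 165.158 sq m.
V = 4386.144 m³. Target absorption A₂ = 0.161 × 4386.144 / 2.47 = 285.898 sabins.
ΔA needed = 285.898 − 165.158 = 120.740 sabins.
Net gain per sq m: Δα = 0.66 − 0.02 = 0.64.
Panel area = 120.740 / 0.64 = 188.7 sq m.

188.7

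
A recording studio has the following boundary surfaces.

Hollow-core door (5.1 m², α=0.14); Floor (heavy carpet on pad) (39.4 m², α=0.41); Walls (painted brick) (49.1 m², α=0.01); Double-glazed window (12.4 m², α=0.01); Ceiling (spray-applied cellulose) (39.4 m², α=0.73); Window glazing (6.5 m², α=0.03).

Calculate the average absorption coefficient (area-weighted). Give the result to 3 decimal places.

Total surface area S = 151.9 m².
Σ(Sᵢαᵢ) = 5.1·0.14 + 39.4·0.41 + 49.1·0.01 + 12.4·0.01 + 39.4·0.73 + 6.5·0.03 = 46.440.
ᾱ = 46.440 / 151.9 = 0.306.

0.306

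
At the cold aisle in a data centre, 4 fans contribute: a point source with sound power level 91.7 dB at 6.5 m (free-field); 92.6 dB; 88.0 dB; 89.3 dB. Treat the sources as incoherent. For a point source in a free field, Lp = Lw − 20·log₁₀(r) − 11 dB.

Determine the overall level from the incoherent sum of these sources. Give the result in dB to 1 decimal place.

95.2 dB

Source at 6.5 m: Lp = 91.7 − 20·log₁₀(6.5) − 11 = 64.4 dB.
Σ 10^(Lᵢ/10) = 3.305e+09.
L_total = 10·log₁₀(3.305e+09) = 95.2 dB.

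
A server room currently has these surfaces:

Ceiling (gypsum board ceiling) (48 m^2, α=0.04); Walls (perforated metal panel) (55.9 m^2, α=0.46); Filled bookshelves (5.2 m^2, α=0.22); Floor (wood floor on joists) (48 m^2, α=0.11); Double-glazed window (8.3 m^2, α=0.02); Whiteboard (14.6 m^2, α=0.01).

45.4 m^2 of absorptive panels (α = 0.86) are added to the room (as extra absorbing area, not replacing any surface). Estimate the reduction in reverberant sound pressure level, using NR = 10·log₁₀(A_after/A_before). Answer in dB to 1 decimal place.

A_before = Σ Sᵢαᵢ = 48×0.04 + 55.9×0.46 + 5.2×0.22 + 48×0.11 + 8.3×0.02 + 14.6×0.01 = 34.370 sabins.
Added absorption = 45.4 × 0.86 = 39.044 sabins.
A_after = 34.370 + 39.044 = 73.414 sabins.
Reduction = 10 log₁₀(A_after/A_before) = 10 log₁₀(2.1360) = 3.3 dB.

3.3 dB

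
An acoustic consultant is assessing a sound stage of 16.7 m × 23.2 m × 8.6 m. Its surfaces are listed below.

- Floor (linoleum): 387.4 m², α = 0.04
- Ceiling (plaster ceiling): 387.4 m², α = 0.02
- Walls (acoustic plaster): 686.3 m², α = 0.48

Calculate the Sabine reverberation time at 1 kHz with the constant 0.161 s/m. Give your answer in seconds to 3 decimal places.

A = Σ Sᵢαᵢ = 387.4·0.04 + 387.4·0.02 + 686.3·0.48 = 352.668 sabins.
Volume V = 16.7 × 23.2 × 8.6 = 3331.984 m³.
T = 0.161 V/A = 0.161·3331.984/352.668 = 1.521 s.

1.521 seconds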